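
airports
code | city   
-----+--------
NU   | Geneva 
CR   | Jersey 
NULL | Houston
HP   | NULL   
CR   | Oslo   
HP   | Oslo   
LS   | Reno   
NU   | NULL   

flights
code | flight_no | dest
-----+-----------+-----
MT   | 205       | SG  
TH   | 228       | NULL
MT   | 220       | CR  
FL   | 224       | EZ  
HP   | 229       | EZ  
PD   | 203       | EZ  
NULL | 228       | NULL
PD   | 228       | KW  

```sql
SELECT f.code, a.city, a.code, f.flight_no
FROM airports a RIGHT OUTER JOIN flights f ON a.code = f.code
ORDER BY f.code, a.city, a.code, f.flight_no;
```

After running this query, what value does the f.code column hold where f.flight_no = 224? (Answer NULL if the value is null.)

FL

RIGHT JOIN keeps every row from `flights`; unmatched rows get NULL for `airports`'s columns.
Matching on a.code = f.code. A NULL in a compared column never satisfies the condition.
Matched pairs: 2; unmatched f rows kept: 7.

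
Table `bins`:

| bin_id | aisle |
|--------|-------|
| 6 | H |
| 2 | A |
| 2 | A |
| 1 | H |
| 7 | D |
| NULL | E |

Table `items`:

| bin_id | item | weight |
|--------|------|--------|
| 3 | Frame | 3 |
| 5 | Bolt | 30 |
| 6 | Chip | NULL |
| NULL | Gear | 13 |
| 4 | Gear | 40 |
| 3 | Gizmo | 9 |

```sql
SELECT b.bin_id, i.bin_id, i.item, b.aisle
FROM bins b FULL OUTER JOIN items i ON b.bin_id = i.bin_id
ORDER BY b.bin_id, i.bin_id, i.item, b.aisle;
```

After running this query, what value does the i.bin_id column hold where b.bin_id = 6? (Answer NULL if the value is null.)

6

FULL OUTER JOIN keeps every row from both sides; unmatched rows get NULL for the other side's columns.
Matching on b.bin_id = i.bin_id. A NULL in a compared column never satisfies the condition.
- bin_id=6: 1 matching i row(s), so 1 row(s) emitted.
- bin_id=2: no i row matches, row kept with i columns NULL.
- bin_id=2: no i row matches, row kept with i columns NULL.
- bin_id=1: no i row matches, row kept with i columns NULL.
- bin_id=7: no i row matches, row kept with i columns NULL.
- bin_id=NULL: no i row matches, row kept with i columns NULL.
- plus 5 unmatched i row(s), each kept with NULL b columns.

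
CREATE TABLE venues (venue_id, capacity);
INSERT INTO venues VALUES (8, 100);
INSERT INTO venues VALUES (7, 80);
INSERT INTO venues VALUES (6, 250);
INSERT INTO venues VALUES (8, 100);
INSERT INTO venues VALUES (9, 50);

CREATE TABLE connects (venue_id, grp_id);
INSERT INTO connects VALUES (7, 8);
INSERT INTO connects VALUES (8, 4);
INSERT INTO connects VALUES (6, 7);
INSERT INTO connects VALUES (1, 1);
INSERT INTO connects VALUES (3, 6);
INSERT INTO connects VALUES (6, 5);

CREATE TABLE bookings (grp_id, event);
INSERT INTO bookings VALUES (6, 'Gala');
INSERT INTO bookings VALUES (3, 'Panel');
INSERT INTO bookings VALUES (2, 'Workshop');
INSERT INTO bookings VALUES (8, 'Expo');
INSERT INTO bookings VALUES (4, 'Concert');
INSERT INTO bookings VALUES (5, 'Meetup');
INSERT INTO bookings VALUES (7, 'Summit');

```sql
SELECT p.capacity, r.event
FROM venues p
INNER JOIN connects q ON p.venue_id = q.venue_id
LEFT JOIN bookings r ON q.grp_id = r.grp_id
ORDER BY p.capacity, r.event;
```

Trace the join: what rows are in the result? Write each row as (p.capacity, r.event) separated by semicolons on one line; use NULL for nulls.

Evaluate left to right. First `venues p INNER JOIN connects q` on venue_id: 5 row(s).
Then LEFT JOIN `bookings r` on grp_id: each of those 5 rows is kept; rows whose q.grp_id has no match in r get NULL for r's columns.

(80, Expo); (100, Concert); (100, Concert); (250, Meetup); (250, Summit)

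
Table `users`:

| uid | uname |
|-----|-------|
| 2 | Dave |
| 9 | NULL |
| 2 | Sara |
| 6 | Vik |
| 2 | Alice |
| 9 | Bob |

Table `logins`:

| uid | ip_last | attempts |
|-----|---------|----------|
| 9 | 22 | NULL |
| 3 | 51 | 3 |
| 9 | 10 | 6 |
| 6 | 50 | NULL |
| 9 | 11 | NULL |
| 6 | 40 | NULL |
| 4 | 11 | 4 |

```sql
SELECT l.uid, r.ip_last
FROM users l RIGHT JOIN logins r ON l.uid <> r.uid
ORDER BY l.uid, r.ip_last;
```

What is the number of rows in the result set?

34

RIGHT JOIN keeps every row from `logins`; unmatched rows get NULL for `users`'s columns.
Matching on l.uid <> r.uid.
- l[0] uid=2 → 7 match(es) in r → 7 row(s).
- l[1] uid=9 → 4 match(es) in r → 4 row(s).
- l[2] uid=2 → 7 match(es) in r → 7 row(s).
- l[3] uid=6 → 5 match(es) in r → 5 row(s).
- l[4] uid=2 → 7 match(es) in r → 7 row(s).
- l[5] uid=9 → 4 match(es) in r → 4 row(s).
- every r row matched at least one l row.
Total: 34 rows.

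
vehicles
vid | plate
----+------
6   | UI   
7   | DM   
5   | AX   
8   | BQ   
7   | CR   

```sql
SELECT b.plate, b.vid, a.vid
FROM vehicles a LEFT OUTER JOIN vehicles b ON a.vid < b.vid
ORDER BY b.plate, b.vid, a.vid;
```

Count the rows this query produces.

LEFT JOIN keeps every row from `vehicles a`; unmatched rows get NULL for `vehicles b`'s columns.
Matching on a.vid < b.vid.
Matched pairs: 9; unmatched a rows kept: 1.
Total: 9 matched + 1 padded = 10 rows.

10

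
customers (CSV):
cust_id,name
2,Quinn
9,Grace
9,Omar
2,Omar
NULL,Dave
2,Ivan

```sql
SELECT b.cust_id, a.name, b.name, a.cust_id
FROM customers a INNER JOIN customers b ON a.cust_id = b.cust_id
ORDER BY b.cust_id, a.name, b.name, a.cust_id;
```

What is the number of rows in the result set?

13

INNER JOIN keeps only pairs where the ON condition holds.
Matching on a.cust_id = b.cust_id. A NULL in a compared column never satisfies the condition.
- a[0] cust_id=2 → 3 match(es) in b → 3 row(s).
- a[1] cust_id=9 → 2 match(es) in b → 2 row(s).
- a[2] cust_id=9 → 2 match(es) in b → 2 row(s).
- a[3] cust_id=2 → 3 match(es) in b → 3 row(s).
- a[4] cust_id=NULL → no match; dropped.
- a[5] cust_id=2 → 3 match(es) in b → 3 row(s).
Total: 13 rows.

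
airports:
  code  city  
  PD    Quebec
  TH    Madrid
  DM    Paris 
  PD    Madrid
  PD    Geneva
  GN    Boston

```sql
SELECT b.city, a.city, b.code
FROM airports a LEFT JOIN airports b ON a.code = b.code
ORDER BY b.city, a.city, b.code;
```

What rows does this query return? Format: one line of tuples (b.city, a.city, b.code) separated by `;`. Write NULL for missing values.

(Boston, Boston, GN); (Geneva, Geneva, PD); (Geneva, Madrid, PD); (Geneva, Quebec, PD); (Madrid, Geneva, PD); (Madrid, Madrid, PD); (Madrid, Madrid, TH); (Madrid, Quebec, PD); (Paris, Paris, DM); (Quebec, Geneva, PD); (Quebec, Madrid, PD); (Quebec, Quebec, PD)

LEFT JOIN keeps every row from `airports a`; unmatched rows get NULL for `airports b`'s columns.
Matching on a.code = b.code.
- a row (code=PD): matches 3 b row(s) → 3 output row(s).
- a row (code=TH): matches 1 b row(s) → 1 output row(s).
- a row (code=DM): matches 1 b row(s) → 1 output row(s).
- a row (code=PD): matches 3 b row(s) → 3 output row(s).
- a row (code=PD): matches 3 b row(s) → 3 output row(s).
- a row (code=GN): matches 1 b row(s) → 1 output row(s).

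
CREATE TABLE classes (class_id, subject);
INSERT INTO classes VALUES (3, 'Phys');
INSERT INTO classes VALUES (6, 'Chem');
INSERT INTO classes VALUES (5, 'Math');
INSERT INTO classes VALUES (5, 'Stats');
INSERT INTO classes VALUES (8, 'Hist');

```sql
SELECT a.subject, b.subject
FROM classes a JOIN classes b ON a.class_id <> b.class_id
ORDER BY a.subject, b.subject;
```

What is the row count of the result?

18

INNER JOIN keeps only pairs where the ON condition holds.
Matching on a.class_id <> b.class_id.
Matched pairs: 18.
Total: 18 rows.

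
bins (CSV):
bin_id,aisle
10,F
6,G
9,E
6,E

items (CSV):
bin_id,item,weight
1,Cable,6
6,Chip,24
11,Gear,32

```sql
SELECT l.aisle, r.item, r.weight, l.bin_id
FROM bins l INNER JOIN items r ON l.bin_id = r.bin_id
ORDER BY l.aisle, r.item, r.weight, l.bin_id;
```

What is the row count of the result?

INNER JOIN keeps only pairs where the ON condition holds.
Matching on l.bin_id = r.bin_id.
- l[0] bin_id=10 → no match; dropped.
- l[1] bin_id=6 → 1 match(es) in r → 1 row(s).
- l[2] bin_id=9 → no match; dropped.
- l[3] bin_id=6 → 1 match(es) in r → 1 row(s).
Total: 2 rows.

2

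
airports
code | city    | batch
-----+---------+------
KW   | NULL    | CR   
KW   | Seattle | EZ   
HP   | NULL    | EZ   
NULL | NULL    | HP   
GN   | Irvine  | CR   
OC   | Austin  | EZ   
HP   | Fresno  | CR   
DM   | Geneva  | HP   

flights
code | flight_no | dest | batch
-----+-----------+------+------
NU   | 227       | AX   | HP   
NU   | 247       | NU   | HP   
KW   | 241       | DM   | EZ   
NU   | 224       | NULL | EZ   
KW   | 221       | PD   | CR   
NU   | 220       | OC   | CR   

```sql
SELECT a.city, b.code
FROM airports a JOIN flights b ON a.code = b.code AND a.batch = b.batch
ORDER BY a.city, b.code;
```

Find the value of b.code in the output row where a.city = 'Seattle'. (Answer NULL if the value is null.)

KW

INNER JOIN keeps only pairs where the ON condition holds.
Matching on a.code = b.code AND a.batch = b.batch. A NULL in a compared column never satisfies the condition.
Matched pairs: 2.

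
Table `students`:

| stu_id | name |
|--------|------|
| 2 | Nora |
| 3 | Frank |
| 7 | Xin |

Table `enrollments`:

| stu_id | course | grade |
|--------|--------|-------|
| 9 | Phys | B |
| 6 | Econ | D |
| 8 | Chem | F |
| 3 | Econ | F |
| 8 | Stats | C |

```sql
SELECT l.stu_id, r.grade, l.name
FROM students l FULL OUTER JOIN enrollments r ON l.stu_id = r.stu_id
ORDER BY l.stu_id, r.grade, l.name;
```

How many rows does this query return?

FULL OUTER JOIN keeps every row from both sides; unmatched rows get NULL for the other side's columns.
Matching on l.stu_id = r.stu_id.
Matched pairs: 1; unmatched l rows kept: 2; unmatched r rows kept: 4.
Total: 1 matched + 6 padded = 7 rows.

7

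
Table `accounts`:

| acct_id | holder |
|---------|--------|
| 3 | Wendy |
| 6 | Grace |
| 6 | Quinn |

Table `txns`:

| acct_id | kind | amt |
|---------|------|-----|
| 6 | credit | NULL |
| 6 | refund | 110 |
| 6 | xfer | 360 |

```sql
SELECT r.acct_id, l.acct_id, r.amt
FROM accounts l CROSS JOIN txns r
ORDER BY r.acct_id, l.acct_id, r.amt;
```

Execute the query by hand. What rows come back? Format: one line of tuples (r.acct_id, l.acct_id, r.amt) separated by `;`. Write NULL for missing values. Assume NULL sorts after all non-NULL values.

CROSS JOIN pairs every row of `accounts` with every row of `txns`: 3 × 3 = 9 rows.
After projecting and ordering:
r.acct_id | l.acct_id | r.amt
6 | 3 | 110
6 | 3 | 360
6 | 3 | NULL
6 | 6 | 110
6 | 6 | 110
6 | 6 | 360
6 | 6 | 360
6 | 6 | NULL
6 | 6 | NULL

(6, 3, 110); (6, 3, 360); (6, 3, NULL); (6, 6, 110); (6, 6, 110); (6, 6, 360); (6, 6, 360); (6, 6, NULL); (6, 6, NULL)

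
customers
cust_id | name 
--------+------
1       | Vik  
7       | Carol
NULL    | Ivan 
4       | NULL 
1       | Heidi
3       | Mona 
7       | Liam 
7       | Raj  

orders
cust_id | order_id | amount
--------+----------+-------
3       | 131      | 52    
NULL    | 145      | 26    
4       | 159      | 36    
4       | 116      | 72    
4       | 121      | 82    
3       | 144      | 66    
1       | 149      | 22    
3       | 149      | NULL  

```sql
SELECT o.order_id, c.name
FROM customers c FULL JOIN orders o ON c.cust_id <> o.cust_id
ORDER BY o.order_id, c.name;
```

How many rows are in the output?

FULL OUTER JOIN keeps every row from both sides; unmatched rows get NULL for the other side's columns.
Matching on c.cust_id <> o.cust_id. A NULL in a compared column never satisfies the condition.
- c[0] cust_id=1 → 6 match(es) in o → 6 row(s).
- c[1] cust_id=7 → 7 match(es) in o → 7 row(s).
- c[2] cust_id=NULL → no match; kept with NULLs on the o side.
- c[3] cust_id=4 → 4 match(es) in o → 4 row(s).
- c[4] cust_id=1 → 6 match(es) in o → 6 row(s).
- c[5] cust_id=3 → 4 match(es) in o → 4 row(s).
- c[6] cust_id=7 → 7 match(es) in o → 7 row(s).
- c[7] cust_id=7 → 7 match(es) in o → 7 row(s).
- 1 o row(s) had no c match → kept, c columns NULL.
Total: 41 matched + 2 padded = 43 rows.

43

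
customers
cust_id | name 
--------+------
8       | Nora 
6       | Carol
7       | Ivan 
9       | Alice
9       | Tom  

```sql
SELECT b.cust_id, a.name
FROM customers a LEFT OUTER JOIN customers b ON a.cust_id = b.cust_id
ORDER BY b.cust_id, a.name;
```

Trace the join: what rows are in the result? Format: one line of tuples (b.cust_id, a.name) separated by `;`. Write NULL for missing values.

(6, Carol); (7, Ivan); (8, Nora); (9, Alice); (9, Alice); (9, Tom); (9, Tom)

LEFT JOIN keeps every row from `customers a`; unmatched rows get NULL for `customers b`'s columns.
Matching on a.cust_id = b.cust_id.
- a (cust_id=8) pairs with 1 row(s) of b.
- a (cust_id=6) pairs with 1 row(s) of b.
- a (cust_id=7) pairs with 1 row(s) of b.
- a (cust_id=9) pairs with 2 row(s) of b.
- a (cust_id=9) pairs with 2 row(s) of b.
After projecting and ordering:
b.cust_id | a.name
6 | Carol
7 | Ivan
8 | Nora
9 | Alice
9 | Alice
9 | Tom
9 | Tom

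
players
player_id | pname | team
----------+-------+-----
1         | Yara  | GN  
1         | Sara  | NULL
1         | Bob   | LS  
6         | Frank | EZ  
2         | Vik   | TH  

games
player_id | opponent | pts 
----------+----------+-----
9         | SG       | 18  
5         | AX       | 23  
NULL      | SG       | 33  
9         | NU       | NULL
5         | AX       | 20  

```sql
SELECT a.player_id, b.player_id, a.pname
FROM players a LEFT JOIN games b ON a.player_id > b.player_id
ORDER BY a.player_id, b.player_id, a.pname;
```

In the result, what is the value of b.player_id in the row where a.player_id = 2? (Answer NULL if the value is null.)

LEFT JOIN keeps every row from `players`; unmatched rows get NULL for `games`'s columns.
Matching on a.player_id > b.player_id. A NULL in a compared column never satisfies the condition.
- player_id=1: no b row matches, row kept with b columns NULL.
- player_id=1: no b row matches, row kept with b columns NULL.
- player_id=1: no b row matches, row kept with b columns NULL.
- player_id=6: 2 matching b row(s), so 2 row(s) emitted.
- player_id=2: no b row matches, row kept with b columns NULL.

NULL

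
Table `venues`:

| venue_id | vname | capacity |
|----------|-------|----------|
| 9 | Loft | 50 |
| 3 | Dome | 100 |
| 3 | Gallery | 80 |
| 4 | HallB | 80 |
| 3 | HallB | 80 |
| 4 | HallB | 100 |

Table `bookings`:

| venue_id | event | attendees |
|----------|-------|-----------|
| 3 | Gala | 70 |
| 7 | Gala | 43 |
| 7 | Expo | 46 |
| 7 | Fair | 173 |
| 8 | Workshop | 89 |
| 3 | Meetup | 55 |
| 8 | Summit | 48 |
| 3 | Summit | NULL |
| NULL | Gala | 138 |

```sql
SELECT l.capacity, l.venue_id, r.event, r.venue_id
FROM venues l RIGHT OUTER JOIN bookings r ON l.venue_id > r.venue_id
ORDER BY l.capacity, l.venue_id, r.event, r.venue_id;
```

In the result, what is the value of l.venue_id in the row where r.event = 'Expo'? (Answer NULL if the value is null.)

RIGHT JOIN keeps every row from `bookings`; unmatched rows get NULL for `venues`'s columns.
Matching on l.venue_id > r.venue_id. A NULL in a compared column never satisfies the condition.
- venue_id=9: 8 matching r row(s), so 8 row(s) emitted.
- venue_id=3: no matching r row.
- venue_id=3: no matching r row.
- venue_id=4: 3 matching r row(s), so 3 row(s) emitted.
- venue_id=3: no matching r row.
- venue_id=4: 3 matching r row(s), so 3 row(s) emitted.
- plus 1 unmatched r row(s), each kept with NULL l columns.

9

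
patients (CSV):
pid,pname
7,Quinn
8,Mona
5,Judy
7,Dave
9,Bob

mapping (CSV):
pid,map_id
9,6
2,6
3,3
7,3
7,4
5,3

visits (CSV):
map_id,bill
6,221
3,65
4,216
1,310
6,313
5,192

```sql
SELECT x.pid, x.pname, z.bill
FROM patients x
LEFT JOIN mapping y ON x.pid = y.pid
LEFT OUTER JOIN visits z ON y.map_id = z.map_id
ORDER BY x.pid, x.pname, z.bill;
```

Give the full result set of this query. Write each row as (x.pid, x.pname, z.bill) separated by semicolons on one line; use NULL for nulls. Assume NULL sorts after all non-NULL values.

Joins associate left-to-right: patients LEFT JOIN mapping on pid gives 7 intermediate row(s).
Then LEFT JOIN `visits z` on map_id: each of those 7 rows is kept; rows whose y.map_id has no match in z get NULL for z's columns.

(5, Judy, 65); (7, Dave, 65); (7, Dave, 216); (7, Quinn, 65); (7, Quinn, 216); (8, Mona, NULL); (9, Bob, 221); (9, Bob, 313)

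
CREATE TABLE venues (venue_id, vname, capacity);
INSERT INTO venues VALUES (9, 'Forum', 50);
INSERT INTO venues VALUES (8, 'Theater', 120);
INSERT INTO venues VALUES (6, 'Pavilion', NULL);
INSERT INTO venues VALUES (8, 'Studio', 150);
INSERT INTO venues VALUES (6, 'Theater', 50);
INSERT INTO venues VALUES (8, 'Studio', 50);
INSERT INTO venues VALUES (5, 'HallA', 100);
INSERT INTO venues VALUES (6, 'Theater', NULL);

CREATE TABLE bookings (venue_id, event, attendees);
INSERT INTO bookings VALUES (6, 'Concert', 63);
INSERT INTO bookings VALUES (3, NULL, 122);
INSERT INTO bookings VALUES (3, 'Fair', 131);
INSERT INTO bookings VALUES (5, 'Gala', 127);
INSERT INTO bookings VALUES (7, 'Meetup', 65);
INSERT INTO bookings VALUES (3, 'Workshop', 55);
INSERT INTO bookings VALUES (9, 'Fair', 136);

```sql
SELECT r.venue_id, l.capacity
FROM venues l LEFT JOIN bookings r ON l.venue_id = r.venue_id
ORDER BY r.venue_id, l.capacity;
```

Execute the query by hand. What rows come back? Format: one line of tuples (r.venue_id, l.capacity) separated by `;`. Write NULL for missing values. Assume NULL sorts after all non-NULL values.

(5, 100); (6, 50); (6, NULL); (6, NULL); (9, 50); (NULL, 50); (NULL, 120); (NULL, 150)

LEFT JOIN keeps every row from `venues`; unmatched rows get NULL for `bookings`'s columns.
Matching on l.venue_id = r.venue_id.
- venue_id=9: 1 matching r row(s), so 1 row(s) emitted.
- venue_id=8: no r row matches, row kept with r columns NULL.
- venue_id=6: 1 matching r row(s), so 1 row(s) emitted.
- venue_id=8: no r row matches, row kept with r columns NULL.
- venue_id=6: 1 matching r row(s), so 1 row(s) emitted.
- venue_id=8: no r row matches, row kept with r columns NULL.
- venue_id=5: 1 matching r row(s), so 1 row(s) emitted.
- venue_id=6: 1 matching r row(s), so 1 row(s) emitted.
After projecting and ordering:
r.venue_id | l.capacity
5 | 100
6 | 50
6 | NULL
6 | NULL
9 | 50
NULL | 50
NULL | 120
NULL | 150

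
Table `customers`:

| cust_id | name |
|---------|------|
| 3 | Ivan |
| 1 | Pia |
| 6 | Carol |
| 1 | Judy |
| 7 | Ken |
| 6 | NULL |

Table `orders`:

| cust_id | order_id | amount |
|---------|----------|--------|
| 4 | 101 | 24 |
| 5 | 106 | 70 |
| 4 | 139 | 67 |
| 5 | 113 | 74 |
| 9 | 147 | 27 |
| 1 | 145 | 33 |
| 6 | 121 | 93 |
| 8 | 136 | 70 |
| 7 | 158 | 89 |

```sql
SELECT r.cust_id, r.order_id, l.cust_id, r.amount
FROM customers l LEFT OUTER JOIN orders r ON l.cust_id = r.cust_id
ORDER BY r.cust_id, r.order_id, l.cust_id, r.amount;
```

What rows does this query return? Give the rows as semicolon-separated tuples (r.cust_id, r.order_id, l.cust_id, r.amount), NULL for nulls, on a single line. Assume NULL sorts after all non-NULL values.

(1, 145, 1, 33); (1, 145, 1, 33); (6, 121, 6, 93); (6, 121, 6, 93); (7, 158, 7, 89); (NULL, NULL, 3, NULL)

LEFT JOIN keeps every row from `customers`; unmatched rows get NULL for `orders`'s columns.
Matching on l.cust_id = r.cust_id.
- cust_id=3: no r row matches, row kept with r columns NULL.
- cust_id=1: 1 matching r row(s), so 1 row(s) emitted.
- cust_id=6: 1 matching r row(s), so 1 row(s) emitted.
- cust_id=1: 1 matching r row(s), so 1 row(s) emitted.
- cust_id=7: 1 matching r row(s), so 1 row(s) emitted.
- cust_id=6: 1 matching r row(s), so 1 row(s) emitted.
After projecting and ordering:
r.cust_id | r.order_id | l.cust_id | r.amount
1 | 145 | 1 | 33
1 | 145 | 1 | 33
6 | 121 | 6 | 93
6 | 121 | 6 | 93
7 | 158 | 7 | 89
NULL | NULL | 3 | NULL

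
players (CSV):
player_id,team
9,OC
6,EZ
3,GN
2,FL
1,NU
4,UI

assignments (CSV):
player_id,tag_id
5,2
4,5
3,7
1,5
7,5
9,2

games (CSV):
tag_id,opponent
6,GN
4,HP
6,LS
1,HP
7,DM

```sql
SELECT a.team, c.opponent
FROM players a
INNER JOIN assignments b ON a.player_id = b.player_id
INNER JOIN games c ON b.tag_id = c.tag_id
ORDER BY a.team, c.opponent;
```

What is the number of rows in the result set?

Evaluate left to right. First `players a INNER JOIN assignments b` on player_id: 4 row(s).
Then INNER JOIN `games c` on tag_id: keep only rows whose b.tag_id appears in c.
Result: 1 row(s).

1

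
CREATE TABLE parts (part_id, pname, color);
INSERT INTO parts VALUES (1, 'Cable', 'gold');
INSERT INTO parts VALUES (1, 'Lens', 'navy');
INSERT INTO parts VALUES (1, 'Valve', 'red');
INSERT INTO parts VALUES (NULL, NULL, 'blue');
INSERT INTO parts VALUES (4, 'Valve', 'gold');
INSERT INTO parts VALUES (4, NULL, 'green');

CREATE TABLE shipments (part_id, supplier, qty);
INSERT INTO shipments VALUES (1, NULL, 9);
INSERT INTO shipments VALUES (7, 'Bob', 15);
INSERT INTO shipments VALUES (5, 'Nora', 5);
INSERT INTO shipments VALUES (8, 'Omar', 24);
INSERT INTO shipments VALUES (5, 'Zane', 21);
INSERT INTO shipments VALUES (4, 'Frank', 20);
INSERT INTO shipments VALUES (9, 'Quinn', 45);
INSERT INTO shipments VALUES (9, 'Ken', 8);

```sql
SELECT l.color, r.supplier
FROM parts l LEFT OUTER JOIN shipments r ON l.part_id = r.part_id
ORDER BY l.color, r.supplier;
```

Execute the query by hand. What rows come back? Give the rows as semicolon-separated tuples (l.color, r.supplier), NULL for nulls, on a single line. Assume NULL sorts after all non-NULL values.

LEFT JOIN keeps every row from `parts`; unmatched rows get NULL for `shipments`'s columns.
Matching on l.part_id = r.part_id. A NULL in a compared column never satisfies the condition.
- l[0] part_id=1 → 1 match(es) in r → 1 row(s).
- l[1] part_id=1 → 1 match(es) in r → 1 row(s).
- l[2] part_id=1 → 1 match(es) in r → 1 row(s).
- l[3] part_id=NULL → no match; kept with NULLs on the r side.
- l[4] part_id=4 → 1 match(es) in r → 1 row(s).
- l[5] part_id=4 → 1 match(es) in r → 1 row(s).
After projecting and ordering:
l.color | r.supplier
blue | NULL
gold | Frank
gold | NULL
green | Frank
navy | NULL
red | NULL

(blue, NULL); (gold, Frank); (gold, NULL); (green, Frank); (navy, NULL); (red, NULL)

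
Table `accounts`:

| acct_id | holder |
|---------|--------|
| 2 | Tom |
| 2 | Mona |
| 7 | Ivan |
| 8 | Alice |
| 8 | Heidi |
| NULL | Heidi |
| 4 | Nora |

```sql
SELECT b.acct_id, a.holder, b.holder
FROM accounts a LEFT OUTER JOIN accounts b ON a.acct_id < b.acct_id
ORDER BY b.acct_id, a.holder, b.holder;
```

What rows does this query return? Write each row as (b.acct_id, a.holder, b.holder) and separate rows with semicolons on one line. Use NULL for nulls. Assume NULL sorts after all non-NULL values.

LEFT JOIN keeps every row from `accounts a`; unmatched rows get NULL for `accounts b`'s columns.
Matching on a.acct_id < b.acct_id. A NULL in a compared column never satisfies the condition.
- a (acct_id=2) pairs with 4 row(s) of b.
- a (acct_id=2) pairs with 4 row(s) of b.
- a (acct_id=7) pairs with 2 row(s) of b.
- a (acct_id=8) has no partner → padded with NULL.
- a (acct_id=8) has no partner → padded with NULL.
- a (acct_id=NULL) has no partner → padded with NULL.
- a (acct_id=4) pairs with 3 row(s) of b.

(4, Mona, Nora); (4, Tom, Nora); (7, Mona, Ivan); (7, Nora, Ivan); (7, Tom, Ivan); (8, Ivan, Alice); (8, Ivan, Heidi); (8, Mona, Alice); (8, Mona, Heidi); (8, Nora, Alice); (8, Nora, Heidi); (8, Tom, Alice); (8, Tom, Heidi); (NULL, Alice, NULL); (NULL, Heidi, NULL); (NULL, Heidi, NULL)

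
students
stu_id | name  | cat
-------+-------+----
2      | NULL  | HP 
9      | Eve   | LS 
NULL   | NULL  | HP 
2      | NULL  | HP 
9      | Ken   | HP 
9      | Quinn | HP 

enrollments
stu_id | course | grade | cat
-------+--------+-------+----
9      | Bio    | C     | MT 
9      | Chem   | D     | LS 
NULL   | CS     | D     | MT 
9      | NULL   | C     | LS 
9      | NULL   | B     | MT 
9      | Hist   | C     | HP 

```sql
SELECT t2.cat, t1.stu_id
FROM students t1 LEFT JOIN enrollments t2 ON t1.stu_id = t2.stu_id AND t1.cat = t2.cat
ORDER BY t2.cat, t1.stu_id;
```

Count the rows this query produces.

LEFT JOIN keeps every row from `students`; unmatched rows get NULL for `enrollments`'s columns.
Matching on t1.stu_id = t2.stu_id AND t1.cat = t2.cat. A NULL in a compared column never satisfies the condition.
Matched pairs: 4; unmatched t1 rows kept: 3.
Total: 4 matched + 3 padded = 7 rows.

7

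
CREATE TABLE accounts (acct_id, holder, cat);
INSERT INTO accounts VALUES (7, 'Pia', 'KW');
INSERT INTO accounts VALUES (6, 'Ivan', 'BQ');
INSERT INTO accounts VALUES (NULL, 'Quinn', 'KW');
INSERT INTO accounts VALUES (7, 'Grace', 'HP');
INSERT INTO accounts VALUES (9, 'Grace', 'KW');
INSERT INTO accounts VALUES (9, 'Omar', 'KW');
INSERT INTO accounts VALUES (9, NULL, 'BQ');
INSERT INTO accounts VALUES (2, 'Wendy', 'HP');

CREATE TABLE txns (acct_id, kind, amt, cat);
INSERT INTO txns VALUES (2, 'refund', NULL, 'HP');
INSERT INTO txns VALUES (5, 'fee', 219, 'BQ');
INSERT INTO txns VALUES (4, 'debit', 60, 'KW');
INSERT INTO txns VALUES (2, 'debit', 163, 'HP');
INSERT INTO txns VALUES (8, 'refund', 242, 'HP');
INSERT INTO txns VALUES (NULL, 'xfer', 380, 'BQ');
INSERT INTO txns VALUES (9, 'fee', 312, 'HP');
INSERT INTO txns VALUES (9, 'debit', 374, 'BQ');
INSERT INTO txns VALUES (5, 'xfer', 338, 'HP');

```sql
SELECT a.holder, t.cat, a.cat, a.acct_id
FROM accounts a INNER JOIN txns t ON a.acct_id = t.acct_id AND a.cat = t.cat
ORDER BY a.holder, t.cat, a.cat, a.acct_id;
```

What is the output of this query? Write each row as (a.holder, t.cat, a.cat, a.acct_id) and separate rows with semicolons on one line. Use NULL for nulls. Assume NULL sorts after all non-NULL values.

INNER JOIN keeps only pairs where the ON condition holds.
Matching on a.acct_id = t.acct_id AND a.cat = t.cat. A NULL in a compared column never satisfies the condition.
- a[0] acct_id=7, cat=KW → no match; dropped.
- a[1] acct_id=6, cat=BQ → no match; dropped.
- a[2] acct_id=NULL, cat=KW → no match; dropped.
- a[3] acct_id=7, cat=HP → no match; dropped.
- a[4] acct_id=9, cat=KW → no match; dropped.
- a[5] acct_id=9, cat=KW → no match; dropped.
- a[6] acct_id=9, cat=BQ → 1 match(es) in t → 1 row(s).
- a[7] acct_id=2, cat=HP → 2 match(es) in t → 2 row(s).
After projecting and ordering:
a.holder | t.cat | a.cat | a.acct_id
Wendy | HP | HP | 2
Wendy | HP | HP | 2
NULL | BQ | BQ | 9

(Wendy, HP, HP, 2); (Wendy, HP, HP, 2); (NULL, BQ, BQ, 9)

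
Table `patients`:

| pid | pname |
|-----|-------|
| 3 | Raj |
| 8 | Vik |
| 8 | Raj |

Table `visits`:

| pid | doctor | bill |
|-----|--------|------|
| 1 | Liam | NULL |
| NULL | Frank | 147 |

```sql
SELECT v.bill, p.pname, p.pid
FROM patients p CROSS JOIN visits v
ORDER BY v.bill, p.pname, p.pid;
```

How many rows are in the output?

6

CROSS JOIN pairs every row of `patients` with every row of `visits`: 3 × 2 = 6 rows.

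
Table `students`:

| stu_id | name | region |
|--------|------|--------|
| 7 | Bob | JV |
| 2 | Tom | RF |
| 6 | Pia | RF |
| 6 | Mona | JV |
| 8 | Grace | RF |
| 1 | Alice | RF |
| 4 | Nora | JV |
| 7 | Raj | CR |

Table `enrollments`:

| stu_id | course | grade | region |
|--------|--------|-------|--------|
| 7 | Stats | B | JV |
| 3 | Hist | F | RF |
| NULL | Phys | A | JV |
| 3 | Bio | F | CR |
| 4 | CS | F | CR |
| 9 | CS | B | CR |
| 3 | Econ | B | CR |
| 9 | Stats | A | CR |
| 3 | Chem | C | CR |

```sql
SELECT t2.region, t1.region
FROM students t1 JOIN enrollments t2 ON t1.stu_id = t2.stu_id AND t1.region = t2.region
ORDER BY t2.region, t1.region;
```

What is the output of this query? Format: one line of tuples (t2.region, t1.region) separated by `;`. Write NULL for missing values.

(JV, JV)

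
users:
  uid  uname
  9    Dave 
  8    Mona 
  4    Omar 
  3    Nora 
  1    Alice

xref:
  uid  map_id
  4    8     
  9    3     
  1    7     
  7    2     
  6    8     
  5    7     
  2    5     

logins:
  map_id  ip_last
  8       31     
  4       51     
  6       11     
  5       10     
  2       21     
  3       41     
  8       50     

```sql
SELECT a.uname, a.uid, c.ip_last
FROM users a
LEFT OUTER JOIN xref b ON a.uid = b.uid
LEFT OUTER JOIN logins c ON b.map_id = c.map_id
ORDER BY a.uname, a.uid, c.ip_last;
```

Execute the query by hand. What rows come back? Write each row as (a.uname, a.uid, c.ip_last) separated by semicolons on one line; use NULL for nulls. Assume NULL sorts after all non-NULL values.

Joins associate left-to-right: users LEFT JOIN xref on uid gives 5 intermediate row(s).
Then LEFT JOIN `logins c` on map_id: each of those 5 rows is kept; rows whose b.map_id has no match in c get NULL for c's columns.

(Alice, 1, NULL); (Dave, 9, 41); (Mona, 8, NULL); (Nora, 3, NULL); (Omar, 4, 31); (Omar, 4, 50)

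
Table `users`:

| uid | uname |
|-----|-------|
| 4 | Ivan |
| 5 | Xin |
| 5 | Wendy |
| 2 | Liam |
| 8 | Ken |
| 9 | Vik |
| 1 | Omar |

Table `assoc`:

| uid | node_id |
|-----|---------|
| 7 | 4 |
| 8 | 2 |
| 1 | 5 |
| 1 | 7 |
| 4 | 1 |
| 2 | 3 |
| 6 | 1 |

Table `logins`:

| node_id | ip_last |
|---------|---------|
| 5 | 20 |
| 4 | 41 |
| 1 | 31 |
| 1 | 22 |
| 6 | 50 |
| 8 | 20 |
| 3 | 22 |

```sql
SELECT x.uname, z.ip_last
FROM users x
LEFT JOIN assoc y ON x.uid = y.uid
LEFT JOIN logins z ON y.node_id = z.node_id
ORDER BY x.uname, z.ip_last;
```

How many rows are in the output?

9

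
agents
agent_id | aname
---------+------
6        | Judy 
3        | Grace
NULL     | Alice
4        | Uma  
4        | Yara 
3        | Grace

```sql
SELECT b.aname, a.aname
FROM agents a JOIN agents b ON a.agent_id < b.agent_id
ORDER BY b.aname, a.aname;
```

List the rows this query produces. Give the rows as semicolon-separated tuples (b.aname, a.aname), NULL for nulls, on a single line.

INNER JOIN keeps only pairs where the ON condition holds.
Matching on a.agent_id < b.agent_id. A NULL in a compared column never satisfies the condition.
- a[0] agent_id=6 → no match; dropped.
- a[1] agent_id=3 → 3 match(es) in b → 3 row(s).
- a[2] agent_id=NULL → no match; dropped.
- a[3] agent_id=4 → 1 match(es) in b → 1 row(s).
- a[4] agent_id=4 → 1 match(es) in b → 1 row(s).
- a[5] agent_id=3 → 3 match(es) in b → 3 row(s).
After projecting and ordering:
b.aname | a.aname
Judy | Grace
Judy | Grace
Judy | Uma
Judy | Yara
Uma | Grace
Uma | Grace
Yara | Grace
Yara | Grace

(Judy, Grace); (Judy, Grace); (Judy, Uma); (Judy, Yara); (Uma, Grace); (Uma, Grace); (Yara, Grace); (Yara, Grace)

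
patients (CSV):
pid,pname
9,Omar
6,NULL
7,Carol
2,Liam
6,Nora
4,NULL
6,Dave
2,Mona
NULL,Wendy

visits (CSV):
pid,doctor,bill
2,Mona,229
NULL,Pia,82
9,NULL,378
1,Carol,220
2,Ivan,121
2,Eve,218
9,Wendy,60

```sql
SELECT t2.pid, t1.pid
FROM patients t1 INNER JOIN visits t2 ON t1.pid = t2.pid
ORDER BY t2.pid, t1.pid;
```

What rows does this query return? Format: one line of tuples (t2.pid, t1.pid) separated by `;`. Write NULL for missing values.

(2, 2); (2, 2); (2, 2); (2, 2); (2, 2); (2, 2); (9, 9); (9, 9)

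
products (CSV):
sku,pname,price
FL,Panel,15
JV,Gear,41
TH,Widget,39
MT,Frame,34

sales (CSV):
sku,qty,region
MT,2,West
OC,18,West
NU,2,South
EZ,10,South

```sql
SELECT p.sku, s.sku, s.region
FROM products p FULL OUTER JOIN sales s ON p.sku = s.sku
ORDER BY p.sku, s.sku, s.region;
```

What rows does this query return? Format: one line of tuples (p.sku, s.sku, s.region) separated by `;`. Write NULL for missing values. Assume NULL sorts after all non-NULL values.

FULL OUTER JOIN keeps every row from both sides; unmatched rows get NULL for the other side's columns.
Matching on p.sku = s.sku.
Matched pairs: 1; unmatched p rows kept: 3; unmatched s rows kept: 3.

(FL, NULL, NULL); (JV, NULL, NULL); (MT, MT, West); (TH, NULL, NULL); (NULL, EZ, South); (NULL, NU, South); (NULL, OC, West)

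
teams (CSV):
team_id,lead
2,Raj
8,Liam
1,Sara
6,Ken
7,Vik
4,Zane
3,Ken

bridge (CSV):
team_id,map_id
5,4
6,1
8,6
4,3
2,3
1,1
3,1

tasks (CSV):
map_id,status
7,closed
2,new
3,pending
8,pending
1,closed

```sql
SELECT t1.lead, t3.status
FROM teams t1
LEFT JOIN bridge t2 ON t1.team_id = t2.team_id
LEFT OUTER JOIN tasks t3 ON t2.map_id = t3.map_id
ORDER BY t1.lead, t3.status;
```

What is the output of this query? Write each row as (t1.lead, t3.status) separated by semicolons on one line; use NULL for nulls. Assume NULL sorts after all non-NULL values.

Joins associate left-to-right: teams LEFT JOIN bridge on team_id gives 7 intermediate row(s).
Then LEFT JOIN `tasks t3` on map_id: each of those 7 rows is kept; rows whose t2.map_id has no match in t3 get NULL for t3's columns.

(Ken, closed); (Ken, closed); (Liam, NULL); (Raj, pending); (Sara, closed); (Vik, NULL); (Zane, pending)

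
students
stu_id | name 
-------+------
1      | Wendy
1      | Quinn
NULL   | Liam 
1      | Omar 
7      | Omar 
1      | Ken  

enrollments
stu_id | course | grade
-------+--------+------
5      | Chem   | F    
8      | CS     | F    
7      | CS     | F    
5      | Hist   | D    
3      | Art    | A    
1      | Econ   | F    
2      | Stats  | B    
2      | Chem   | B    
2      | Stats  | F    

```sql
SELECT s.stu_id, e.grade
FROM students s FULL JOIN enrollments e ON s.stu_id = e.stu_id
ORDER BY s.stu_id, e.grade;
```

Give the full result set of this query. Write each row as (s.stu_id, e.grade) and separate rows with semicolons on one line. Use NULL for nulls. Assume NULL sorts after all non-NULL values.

FULL OUTER JOIN keeps every row from both sides; unmatched rows get NULL for the other side's columns.
Matching on s.stu_id = e.stu_id. A NULL in a compared column never satisfies the condition.
Matched pairs: 5; unmatched s rows kept: 1; unmatched e rows kept: 7.

(1, F); (1, F); (1, F); (1, F); (7, F); (NULL, A); (NULL, B); (NULL, B); (NULL, D); (NULL, F); (NULL, F); (NULL, F); (NULL, NULL)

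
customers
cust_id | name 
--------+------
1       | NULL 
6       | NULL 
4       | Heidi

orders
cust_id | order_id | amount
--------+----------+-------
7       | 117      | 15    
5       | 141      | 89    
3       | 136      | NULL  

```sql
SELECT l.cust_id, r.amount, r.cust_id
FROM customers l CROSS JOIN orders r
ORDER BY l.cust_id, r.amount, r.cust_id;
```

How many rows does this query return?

CROSS JOIN pairs every row of `customers` with every row of `orders`: 3 × 3 = 9 rows.

9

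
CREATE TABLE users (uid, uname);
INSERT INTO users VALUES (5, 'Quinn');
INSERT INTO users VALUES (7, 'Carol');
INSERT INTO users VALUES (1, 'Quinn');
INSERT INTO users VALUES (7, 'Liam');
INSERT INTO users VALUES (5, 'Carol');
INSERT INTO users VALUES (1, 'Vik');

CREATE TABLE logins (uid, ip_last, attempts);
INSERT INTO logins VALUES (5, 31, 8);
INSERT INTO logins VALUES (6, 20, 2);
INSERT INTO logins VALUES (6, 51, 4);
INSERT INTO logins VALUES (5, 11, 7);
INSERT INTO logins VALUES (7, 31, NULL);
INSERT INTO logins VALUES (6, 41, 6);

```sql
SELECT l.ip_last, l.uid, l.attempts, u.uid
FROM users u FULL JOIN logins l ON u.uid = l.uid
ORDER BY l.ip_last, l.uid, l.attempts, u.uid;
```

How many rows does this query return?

FULL OUTER JOIN keeps every row from both sides; unmatched rows get NULL for the other side's columns.
Matching on u.uid = l.uid.
Matched pairs: 6; unmatched u rows kept: 2; unmatched l rows kept: 3.
Total: 6 matched + 5 padded = 11 rows.

11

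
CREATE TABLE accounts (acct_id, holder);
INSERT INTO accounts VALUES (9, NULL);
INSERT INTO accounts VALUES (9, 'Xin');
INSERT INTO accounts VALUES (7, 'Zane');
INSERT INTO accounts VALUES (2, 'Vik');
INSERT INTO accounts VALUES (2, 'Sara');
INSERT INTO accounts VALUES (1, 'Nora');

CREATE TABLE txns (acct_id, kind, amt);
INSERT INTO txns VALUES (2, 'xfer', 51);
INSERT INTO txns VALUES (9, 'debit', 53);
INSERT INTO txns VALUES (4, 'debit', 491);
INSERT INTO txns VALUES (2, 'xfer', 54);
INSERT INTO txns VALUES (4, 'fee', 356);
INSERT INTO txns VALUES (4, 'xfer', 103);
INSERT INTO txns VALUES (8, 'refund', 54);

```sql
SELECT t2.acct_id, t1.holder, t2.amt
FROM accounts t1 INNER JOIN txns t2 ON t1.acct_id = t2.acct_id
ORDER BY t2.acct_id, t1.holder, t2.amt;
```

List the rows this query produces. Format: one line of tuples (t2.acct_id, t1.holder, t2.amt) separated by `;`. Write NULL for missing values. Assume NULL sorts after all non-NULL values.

INNER JOIN keeps only pairs where the ON condition holds.
Matching on t1.acct_id = t2.acct_id.
- t1[0] acct_id=9 → 1 match(es) in t2 → 1 row(s).
- t1[1] acct_id=9 → 1 match(es) in t2 → 1 row(s).
- t1[2] acct_id=7 → no match; dropped.
- t1[3] acct_id=2 → 2 match(es) in t2 → 2 row(s).
- t1[4] acct_id=2 → 2 match(es) in t2 → 2 row(s).
- t1[5] acct_id=1 → no match; dropped.
After projecting and ordering:
t2.acct_id | t1.holder | t2.amt
2 | Sara | 51
2 | Sara | 54
2 | Vik | 51
2 | Vik | 54
9 | Xin | 53
9 | NULL | 53

(2, Sara, 51); (2, Sara, 54); (2, Vik, 51); (2, Vik, 54); (9, Xin, 53); (9, NULL, 53)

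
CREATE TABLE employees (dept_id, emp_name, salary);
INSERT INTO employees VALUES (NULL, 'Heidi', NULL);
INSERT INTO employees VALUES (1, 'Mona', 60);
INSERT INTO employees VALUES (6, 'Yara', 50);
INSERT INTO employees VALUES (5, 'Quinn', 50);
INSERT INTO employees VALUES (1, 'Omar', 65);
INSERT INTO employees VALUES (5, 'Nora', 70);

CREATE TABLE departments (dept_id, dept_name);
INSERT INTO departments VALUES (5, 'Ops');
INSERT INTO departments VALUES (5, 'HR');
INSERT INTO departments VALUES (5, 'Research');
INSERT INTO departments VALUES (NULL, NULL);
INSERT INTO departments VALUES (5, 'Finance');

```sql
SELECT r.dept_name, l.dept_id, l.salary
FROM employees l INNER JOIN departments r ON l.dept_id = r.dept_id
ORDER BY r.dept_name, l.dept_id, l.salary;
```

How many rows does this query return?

8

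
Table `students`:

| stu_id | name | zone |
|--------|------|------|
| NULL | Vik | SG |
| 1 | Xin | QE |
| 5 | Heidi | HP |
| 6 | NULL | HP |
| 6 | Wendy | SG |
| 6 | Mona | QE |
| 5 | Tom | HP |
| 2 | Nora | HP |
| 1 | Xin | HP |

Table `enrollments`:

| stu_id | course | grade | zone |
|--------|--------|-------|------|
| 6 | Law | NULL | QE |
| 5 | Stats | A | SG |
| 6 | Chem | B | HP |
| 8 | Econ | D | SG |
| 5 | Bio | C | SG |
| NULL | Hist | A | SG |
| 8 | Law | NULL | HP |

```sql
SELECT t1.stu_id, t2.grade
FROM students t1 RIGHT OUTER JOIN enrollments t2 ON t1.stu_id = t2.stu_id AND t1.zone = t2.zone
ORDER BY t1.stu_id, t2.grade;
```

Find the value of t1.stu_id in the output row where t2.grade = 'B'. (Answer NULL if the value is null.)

RIGHT JOIN keeps every row from `enrollments`; unmatched rows get NULL for `students`'s columns.
Matching on t1.stu_id = t2.stu_id AND t1.zone = t2.zone. A NULL in a compared column never satisfies the condition.
Matched pairs: 2; unmatched t2 rows kept: 5.

6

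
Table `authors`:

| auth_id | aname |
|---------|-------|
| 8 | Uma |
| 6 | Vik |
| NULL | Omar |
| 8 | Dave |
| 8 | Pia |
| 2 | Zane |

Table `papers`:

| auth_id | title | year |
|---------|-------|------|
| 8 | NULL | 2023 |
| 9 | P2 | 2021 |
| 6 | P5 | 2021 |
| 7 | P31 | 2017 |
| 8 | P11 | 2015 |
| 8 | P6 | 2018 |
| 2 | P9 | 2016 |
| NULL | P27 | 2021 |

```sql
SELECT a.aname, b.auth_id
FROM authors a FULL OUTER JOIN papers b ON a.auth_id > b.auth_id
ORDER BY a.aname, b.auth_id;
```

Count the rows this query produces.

FULL OUTER JOIN keeps every row from both sides; unmatched rows get NULL for the other side's columns.
Matching on a.auth_id > b.auth_id. A NULL in a compared column never satisfies the condition.
Matched pairs: 10; unmatched a rows kept: 2; unmatched b rows kept: 5.
Total: 10 matched + 7 padded = 17 rows.

17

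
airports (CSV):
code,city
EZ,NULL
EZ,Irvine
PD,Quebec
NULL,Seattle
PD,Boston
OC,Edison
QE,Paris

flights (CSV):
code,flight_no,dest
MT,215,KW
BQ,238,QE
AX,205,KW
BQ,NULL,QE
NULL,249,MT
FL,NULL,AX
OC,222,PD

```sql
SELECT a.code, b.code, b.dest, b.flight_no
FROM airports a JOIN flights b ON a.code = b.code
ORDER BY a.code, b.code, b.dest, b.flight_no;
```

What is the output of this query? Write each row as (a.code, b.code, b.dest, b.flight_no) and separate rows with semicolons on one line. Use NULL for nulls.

(OC, OC, PD, 222)

INNER JOIN keeps only pairs where the ON condition holds.
Matching on a.code = b.code. A NULL in a compared column never satisfies the condition.
Matched pairs: 1.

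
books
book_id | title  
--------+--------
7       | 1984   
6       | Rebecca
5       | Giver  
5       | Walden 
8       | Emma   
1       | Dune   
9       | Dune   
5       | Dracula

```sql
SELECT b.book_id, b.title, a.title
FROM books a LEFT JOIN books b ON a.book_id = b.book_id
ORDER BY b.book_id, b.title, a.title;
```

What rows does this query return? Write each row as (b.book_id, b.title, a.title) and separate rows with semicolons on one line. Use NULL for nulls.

(1, Dune, Dune); (5, Dracula, Dracula); (5, Dracula, Giver); (5, Dracula, Walden); (5, Giver, Dracula); (5, Giver, Giver); (5, Giver, Walden); (5, Walden, Dracula); (5, Walden, Giver); (5, Walden, Walden); (6, Rebecca, Rebecca); (7, 1984, 1984); (8, Emma, Emma); (9, Dune, Dune)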